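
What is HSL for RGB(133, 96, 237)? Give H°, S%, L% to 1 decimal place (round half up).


Normalize: R'=133/255≈0.5216, G'=96/255≈0.3765, B'=237/255≈0.9294
Max=237/255, Min=96/255, Δ=Max-Min=141/255
L = (Max+Min)/2 = (237+96)/510 = 333/510 = 0.65294… → L = 65.3%
L > 0.5 → S = Δ/(2-Max-Min) = 141/(510-237-96) = 141/177 = 0.79661… → S = 79.7%
(the 1/255 factors cancel in S and H, so raw channel differences can be used)
Max is B' → H = 60 × ((R-G)/Δ + 4) = 60 × ((133-96)/141 + 4)
  37/141 + 4 = 0.2624… + 4 = 4.2624…
  H = 60 × 4.2624… = 255.744…° → H = 255.7°
= HSL(255.7°, 79.7%, 65.3%)


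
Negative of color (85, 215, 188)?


Invert: (255-R, 255-G, 255-B)
R: 255-85 = 170
G: 255-215 = 40
B: 255-188 = 67
= RGB(170, 40, 67)


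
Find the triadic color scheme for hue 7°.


Triadic: equally spaced at 120° intervals
H1 = 7°
H2 = (7 + 120) mod 360 = 127°
H3 = (7 + 240) mod 360 = 247°
Triadic = 7°, 127°, 247°


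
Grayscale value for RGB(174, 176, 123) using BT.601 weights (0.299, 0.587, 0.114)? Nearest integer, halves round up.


Gray = 0.299×R + 0.587×G + 0.114×B
Gray = 0.299×174 + 0.587×176 + 0.114×123
Gray = 52.026 + 103.312 + 14.022
Gray = 169.360 → round half up → 169
Gray = 169


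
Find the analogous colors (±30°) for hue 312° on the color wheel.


Base hue: 312°
Left analog: (312 - 30) mod 360 = 282°
Right analog: (312 + 30) mod 360 = 342°
Analogous hues = 282° and 342°


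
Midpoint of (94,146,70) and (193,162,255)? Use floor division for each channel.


Midpoint: each channel = ⌊(C₁+C₂)/2⌋
R: ⌊(94+193)/2⌋ = 143
G: ⌊(146+162)/2⌋ = 154
B: ⌊(70+255)/2⌋ = 162
= RGB(143, 154, 162)


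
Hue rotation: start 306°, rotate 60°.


New hue = (H + rotation) mod 360
New hue = (306 + 60) mod 360
= 366 mod 360
= 6°


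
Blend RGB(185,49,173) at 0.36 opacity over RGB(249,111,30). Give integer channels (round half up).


C = α×F + (1-α)×B, with 1-α = 0.64
R: 0.36×185 + 0.64×249 = 66.60 + 159.36 = 225.96 → 226
G: 0.36×49 + 0.64×111 = 17.64 + 71.04 = 88.68 → 89
B: 0.36×173 + 0.64×30 = 62.28 + 19.20 = 81.48 → 81
= RGB(226, 89, 81)


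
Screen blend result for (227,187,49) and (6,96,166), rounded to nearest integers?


Screen: C = 255 - (255-A)×(255-B)/255, rounded to nearest integer
R: 255 - (255-227)×(255-6)/255 = 255 - 6972/255 ≈ 255 - 27.341 = 227.659 → 228
G: 255 - (255-187)×(255-96)/255 = 255 - 10812/255 ≈ 255 - 42.400 = 212.600 → 213
B: 255 - (255-49)×(255-166)/255 = 255 - 18334/255 ≈ 255 - 71.898 = 183.102 → 183
= RGB(228, 213, 183)


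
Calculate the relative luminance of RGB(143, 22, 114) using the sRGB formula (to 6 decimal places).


Linearize each channel (sRGB transfer function): c = v/255; c_lin = c/12.92 if c ≤ 0.04045, else ((c+0.055)/1.055)^2.4
  R: 143/255 ≈ 0.560784 > 0.04045 → ((0.560784+0.055)/1.055)^2.4 ≈ 0.274677
  G: 22/255 ≈ 0.086275 > 0.04045 → ((0.086275+0.055)/1.055)^2.4 ≈ 0.008023
  B: 114/255 ≈ 0.447059 > 0.04045 → ((0.447059+0.055)/1.055)^2.4 ≈ 0.168269
R_lin = 0.274677, G_lin = 0.008023, B_lin = 0.168269
L = 0.2126×R + 0.7152×G + 0.0722×B
L = 0.2126×0.274677 + 0.7152×0.008023 + 0.0722×0.168269
L ≈ 0.076284


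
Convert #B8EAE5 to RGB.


B8 → 184 (R)
EA → 234 (G)
E5 → 229 (B)
= RGB(184, 234, 229)


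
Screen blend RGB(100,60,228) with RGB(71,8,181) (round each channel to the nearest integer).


Screen: C = 255 - (255-A)×(255-B)/255, rounded to nearest integer
R: 255 - (255-100)×(255-71)/255 = 255 - 28520/255 ≈ 255 - 111.843 = 143.157 → 143
G: 255 - (255-60)×(255-8)/255 = 255 - 48165/255 ≈ 255 - 188.882 = 66.118 → 66
B: 255 - (255-228)×(255-181)/255 = 255 - 1998/255 ≈ 255 - 7.835 = 247.165 → 247
= RGB(143, 66, 247)


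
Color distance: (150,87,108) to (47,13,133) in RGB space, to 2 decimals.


d = √[(R₁-R₂)² + (G₁-G₂)² + (B₁-B₂)²]
d = √[(150-47)² + (87-13)² + (108-133)²]
d = √[10609 + 5476 + 625]
d = √16710
d ≈ 129.27


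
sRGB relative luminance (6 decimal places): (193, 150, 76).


Linearize each channel (sRGB transfer function): c = v/255; c_lin = c/12.92 if c ≤ 0.04045, else ((c+0.055)/1.055)^2.4
  R: 193/255 ≈ 0.756863 > 0.04045 → ((0.756863+0.055)/1.055)^2.4 ≈ 0.533276
  G: 150/255 ≈ 0.588235 > 0.04045 → ((0.588235+0.055)/1.055)^2.4 ≈ 0.304987
  B: 76/255 ≈ 0.298039 > 0.04045 → ((0.298039+0.055)/1.055)^2.4 ≈ 0.072272
R_lin = 0.533276, G_lin = 0.304987, B_lin = 0.072272
L = 0.2126×R + 0.7152×G + 0.0722×B
L = 0.2126×0.533276 + 0.7152×0.304987 + 0.0722×0.072272
L ≈ 0.336720


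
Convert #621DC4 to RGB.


62 → 98 (R)
1D → 29 (G)
C4 → 196 (B)
= RGB(98, 29, 196)


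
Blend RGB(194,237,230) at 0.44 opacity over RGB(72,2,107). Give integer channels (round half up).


C = α×F + (1-α)×B, with 1-α = 0.56
R: 0.44×194 + 0.56×72 = 85.36 + 40.32 = 125.68 → 126
G: 0.44×237 + 0.56×2 = 104.28 + 1.12 = 105.40 → 105
B: 0.44×230 + 0.56×107 = 101.20 + 59.92 = 161.12 → 161
= RGB(126, 105, 161)


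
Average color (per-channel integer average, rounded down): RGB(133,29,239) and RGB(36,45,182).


Midpoint: each channel = ⌊(C₁+C₂)/2⌋
R: ⌊(133+36)/2⌋ = 84
G: ⌊(29+45)/2⌋ = 37
B: ⌊(239+182)/2⌋ = 210
= RGB(84, 37, 210)


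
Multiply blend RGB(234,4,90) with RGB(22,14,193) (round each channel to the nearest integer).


Multiply: C = A×B/255, rounded to nearest integer
R: 234×22/255 = 5148/255 ≈ 20.188 → 20
G: 4×14/255 = 56/255 ≈ 0.220 → 0
B: 90×193/255 = 17370/255 ≈ 68.118 → 68
= RGB(20, 0, 68)


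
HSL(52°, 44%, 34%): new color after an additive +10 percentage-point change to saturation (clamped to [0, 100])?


Original S = 44%
Adjustment = +10 percentage points
New S = 44 + (10) = 54
Clamp to [0, 100] → 54
= HSL(52°, 54%, 34%)


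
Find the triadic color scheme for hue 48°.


Triadic: equally spaced at 120° intervals
H1 = 48°
H2 = (48 + 120) mod 360 = 168°
H3 = (48 + 240) mod 360 = 288°
Triadic = 48°, 168°, 288°


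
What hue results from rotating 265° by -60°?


New hue = (H + rotation) mod 360
New hue = (265 -60) mod 360
= 205 mod 360
= 205°


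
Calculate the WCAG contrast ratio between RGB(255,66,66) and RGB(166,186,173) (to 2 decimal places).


Linearize each sRGB channel c=v/255: c/12.92 if c ≤ 0.04045 else ((c+0.055)/1.055)^2.4
L = 0.2126×R_lin + 0.7152×G_lin + 0.0722×B_lin
Color 1 (255,66,66):
  R=255: 255/255≈1.0000 > 0.04045 → ((1.0000+0.055)/1.055)^2.4 ≈ 1.00000
  G=66: 66/255≈0.2588 > 0.04045 → ((0.2588+0.055)/1.055)^2.4 ≈ 0.05448
  B=66: 66/255≈0.2588 > 0.04045 → ((0.2588+0.055)/1.055)^2.4 ≈ 0.05448
  L1 = 0.2126×1.00000 + 0.7152×0.05448 + 0.0722×0.05448 ≈ 0.25550
Color 2 (166,186,173):
  R=166: 166/255≈0.6510 > 0.04045 → ((0.6510+0.055)/1.055)^2.4 ≈ 0.38133
  G=186: 186/255≈0.7294 > 0.04045 → ((0.7294+0.055)/1.055)^2.4 ≈ 0.49102
  B=173: 173/255≈0.6784 > 0.04045 → ((0.6784+0.055)/1.055)^2.4 ≈ 0.41789
  L2 = 0.2126×0.38133 + 0.7152×0.49102 + 0.0722×0.41789 ≈ 0.46242
Lighter = 0.46242, Darker = 0.25550
Ratio = (L_lighter + 0.05) / (L_darker + 0.05)
Ratio = (0.46242 + 0.05) / (0.25550 + 0.05) = 0.51242 / 0.30550 ≈ 1.6773
Ratio ≈ 1.68:1


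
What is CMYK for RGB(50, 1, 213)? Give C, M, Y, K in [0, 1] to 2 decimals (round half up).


R'=50/255≈0.1961, G'=1/255≈0.0039, B'=213/255≈0.8353
K = 1 - max(R',G',B') = 1 - 213/255 = 42/255 = 0.16470… → 0.16
(1-R'-K)/(1-K) simplifies to (max-R)/max with max = 213:
C = (213-50)/213 = 163/213 = 0.76525… → 0.77
M = (213-1)/213 = 212/213 = 0.99530… → 1.00
Y = (213-213)/213 = 0/213 = 0 → 0.00
= CMYK(0.77, 1.00, 0.00, 0.16)


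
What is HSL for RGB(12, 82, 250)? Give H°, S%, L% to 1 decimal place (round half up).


Normalize: R'=12/255≈0.0471, G'=82/255≈0.3216, B'=250/255≈0.9804
Max=250/255, Min=12/255, Δ=Max-Min=238/255
L = (Max+Min)/2 = (250+12)/510 = 262/510 = 0.51372… → L = 51.4%
L > 0.5 → S = Δ/(2-Max-Min) = 238/(510-250-12) = 238/248 = 0.95967… → S = 96.0%
(the 1/255 factors cancel in S and H, so raw channel differences can be used)
Max is B' → H = 60 × ((R-G)/Δ + 4) = 60 × ((12-82)/238 + 4)
  -70/238 + 4 = -0.2941… + 4 = 3.7058…
  H = 60 × 3.7058… = 222.352…° → H = 222.4°
= HSL(222.4°, 96.0%, 51.4%)


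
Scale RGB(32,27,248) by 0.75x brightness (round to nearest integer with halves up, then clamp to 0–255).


Multiply each channel by 0.75, round half up, clamp to [0, 255]
R: 32×0.75 = 24
G: 27×0.75 = 20.25 → round → 20
B: 248×0.75 = 186
= RGB(24, 20, 186)


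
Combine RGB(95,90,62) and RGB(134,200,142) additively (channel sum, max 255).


Additive: each channel = min(255, C₁+C₂)
R: 95+134 = 229 → 229
G: 90+200 = 290 → 255
B: 62+142 = 204 → 204
= RGB(229, 255, 204)


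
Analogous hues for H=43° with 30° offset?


Base hue: 43°
Left analog: (43 - 30) mod 360 = 13°
Right analog: (43 + 30) mod 360 = 73°
Analogous hues = 13° and 73°


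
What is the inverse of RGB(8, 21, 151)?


Invert: (255-R, 255-G, 255-B)
R: 255-8 = 247
G: 255-21 = 234
B: 255-151 = 104
= RGB(247, 234, 104)


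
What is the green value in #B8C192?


Color: #B8C192
R = B8 = 184
G = C1 = 193
B = 92 = 146
Green = 193


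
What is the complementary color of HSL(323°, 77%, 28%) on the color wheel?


Complement = opposite side of color wheel = hue + 180°
H' = (323 + 180) mod 360 = 143°
S and L unchanged.
= HSL(143°, 77%, 28%)


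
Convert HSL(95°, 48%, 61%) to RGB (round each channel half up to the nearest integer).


H=95°, S=0.48, L=0.61
C = (1-|2L-1|)×S = (1-|0.22|)×0.48 = 0.3744
H' = H/60 = 95/60 ≈ 1.5833; X = C×(1-|H' mod 2 - 1|) = 0.156
m = L - C/2 = 0.61 - 0.1872 = 0.4228
Sector ⌊H'⌋ = 1 → (R',G',B') = (0.156, 0.3744, 0.0)
RGB = ((R'+m)×255, (G'+m)×255, (B'+m)×255) = (147.594, 203.286, 107.814)
Round half up → RGB(148, 203, 108)


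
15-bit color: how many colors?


Colors = 2^bits = 2^15
= 32,768 colors


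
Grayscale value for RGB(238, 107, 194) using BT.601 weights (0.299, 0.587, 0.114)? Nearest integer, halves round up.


Gray = 0.299×R + 0.587×G + 0.114×B
Gray = 0.299×238 + 0.587×107 + 0.114×194
Gray = 71.162 + 62.809 + 22.116
Gray = 156.087 → round half up → 156
Gray = 156


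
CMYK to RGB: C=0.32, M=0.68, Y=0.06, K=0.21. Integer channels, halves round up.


R = 255 × (1-C) × (1-K) = 255 × 0.68 × 0.79 = 136.986 → 137
G = 255 × (1-M) × (1-K) = 255 × 0.32 × 0.79 = 64.464 → 64
B = 255 × (1-Y) × (1-K) = 255 × 0.94 × 0.79 = 189.363 → 189
= RGB(137, 64, 189)


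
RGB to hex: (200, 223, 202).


R = 200 → C8 (hex)
G = 223 → DF (hex)
B = 202 → CA (hex)
Hex = #C8DFCA


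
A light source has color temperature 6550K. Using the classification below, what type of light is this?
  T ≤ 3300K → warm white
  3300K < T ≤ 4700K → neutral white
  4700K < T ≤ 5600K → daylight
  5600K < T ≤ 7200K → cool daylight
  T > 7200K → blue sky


Temperature: 6550K
5600K < 6550K ≤ 7200K → cool daylight
Classification: cool daylight


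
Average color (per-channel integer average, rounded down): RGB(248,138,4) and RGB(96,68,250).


Midpoint: each channel = ⌊(C₁+C₂)/2⌋
R: ⌊(248+96)/2⌋ = 172
G: ⌊(138+68)/2⌋ = 103
B: ⌊(4+250)/2⌋ = 127
= RGB(172, 103, 127)


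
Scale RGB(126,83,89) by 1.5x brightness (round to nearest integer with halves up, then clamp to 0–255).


Multiply each channel by 1.5, round half up, clamp to [0, 255]
R: 126×1.5 = 189
G: 83×1.5 = 124.5 → round → 125
B: 89×1.5 = 133.5 → round → 134
= RGB(189, 125, 134)


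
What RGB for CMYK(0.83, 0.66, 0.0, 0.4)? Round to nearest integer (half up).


R = 255 × (1-C) × (1-K) = 255 × 0.17 × 0.60 = 26.01 → 26
G = 255 × (1-M) × (1-K) = 255 × 0.34 × 0.60 = 52.02 → 52
B = 255 × (1-Y) × (1-K) = 255 × 1.00 × 0.60 = 153
= RGB(26, 52, 153)


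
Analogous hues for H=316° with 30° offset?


Base hue: 316°
Left analog: (316 - 30) mod 360 = 286°
Right analog: (316 + 30) mod 360 = 346°
Analogous hues = 286° and 346°


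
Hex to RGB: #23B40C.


23 → 35 (R)
B4 → 180 (G)
0C → 12 (B)
= RGB(35, 180, 12)


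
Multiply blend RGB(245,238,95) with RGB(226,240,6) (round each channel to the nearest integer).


Multiply: C = A×B/255, rounded to nearest integer
R: 245×226/255 = 55370/255 ≈ 217.137 → 217
G: 238×240/255 = 57120/255 ≈ 224.000 → 224
B: 95×6/255 = 570/255 ≈ 2.235 → 2
= RGB(217, 224, 2)


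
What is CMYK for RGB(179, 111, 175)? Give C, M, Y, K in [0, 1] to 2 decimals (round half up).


R'=179/255≈0.7020, G'=111/255≈0.4353, B'=175/255≈0.6863
K = 1 - max(R',G',B') = 1 - 179/255 = 76/255 = 0.29803… → 0.30
(1-R'-K)/(1-K) simplifies to (max-R)/max with max = 179:
C = (179-179)/179 = 0/179 = 0 → 0.00
M = (179-111)/179 = 68/179 = 0.37988… → 0.38
Y = (179-175)/179 = 4/179 = 0.02234… → 0.02
= CMYK(0.00, 0.38, 0.02, 0.30)


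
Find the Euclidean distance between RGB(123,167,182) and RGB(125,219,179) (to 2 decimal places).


d = √[(R₁-R₂)² + (G₁-G₂)² + (B₁-B₂)²]
d = √[(123-125)² + (167-219)² + (182-179)²]
d = √[4 + 2704 + 9]
d = √2717
d ≈ 52.12


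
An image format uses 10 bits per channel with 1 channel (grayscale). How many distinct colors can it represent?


Total bits = 10 bits/channel × 1 channels = 10 bits
Distinct colors = 2^10
= 1,024 colors


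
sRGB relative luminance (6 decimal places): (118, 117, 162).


Linearize each channel (sRGB transfer function): c = v/255; c_lin = c/12.92 if c ≤ 0.04045, else ((c+0.055)/1.055)^2.4
  R: 118/255 ≈ 0.462745 > 0.04045 → ((0.462745+0.055)/1.055)^2.4 ≈ 0.181164
  G: 117/255 ≈ 0.458824 > 0.04045 → ((0.458824+0.055)/1.055)^2.4 ≈ 0.177888
  B: 162/255 ≈ 0.635294 > 0.04045 → ((0.635294+0.055)/1.055)^2.4 ≈ 0.361307
R_lin = 0.181164, G_lin = 0.177888, B_lin = 0.361307
L = 0.2126×R + 0.7152×G + 0.0722×B
L = 0.2126×0.181164 + 0.7152×0.177888 + 0.0722×0.361307
L ≈ 0.191828


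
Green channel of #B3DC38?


Color: #B3DC38
R = B3 = 179
G = DC = 220
B = 38 = 56
Green = 220


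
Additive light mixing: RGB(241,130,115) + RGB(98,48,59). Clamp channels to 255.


Additive: each channel = min(255, C₁+C₂)
R: 241+98 = 339 → 255
G: 130+48 = 178 → 178
B: 115+59 = 174 → 174
= RGB(255, 178, 174)


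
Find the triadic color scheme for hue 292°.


Triadic: equally spaced at 120° intervals
H1 = 292°
H2 = (292 + 120) mod 360 = 52°
H3 = (292 + 240) mod 360 = 172°
Triadic = 292°, 52°, 172°


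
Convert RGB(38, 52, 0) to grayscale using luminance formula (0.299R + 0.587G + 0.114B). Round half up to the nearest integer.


Gray = 0.299×R + 0.587×G + 0.114×B
Gray = 0.299×38 + 0.587×52 + 0.114×0
Gray = 11.362 + 30.524 + 0.000
Gray = 41.886 → round half up → 42
Gray = 42


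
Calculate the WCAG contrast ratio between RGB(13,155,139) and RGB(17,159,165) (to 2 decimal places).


Linearize each sRGB channel c=v/255: c/12.92 if c ≤ 0.04045 else ((c+0.055)/1.055)^2.4
L = 0.2126×R_lin + 0.7152×G_lin + 0.0722×B_lin
Color 1 (13,155,139):
  R=13: 13/255≈0.0510 > 0.04045 → ((0.0510+0.055)/1.055)^2.4 ≈ 0.00402
  G=155: 155/255≈0.6078 > 0.04045 → ((0.6078+0.055)/1.055)^2.4 ≈ 0.32778
  B=139: 139/255≈0.5451 > 0.04045 → ((0.5451+0.055)/1.055)^2.4 ≈ 0.25818
  L1 = 0.2126×0.00402 + 0.7152×0.32778 + 0.0722×0.25818 ≈ 0.25392
Color 2 (17,159,165):
  R=17: 17/255≈0.0667 > 0.04045 → ((0.0667+0.055)/1.055)^2.4 ≈ 0.00561
  G=159: 159/255≈0.6235 > 0.04045 → ((0.6235+0.055)/1.055)^2.4 ≈ 0.34670
  B=165: 165/255≈0.6471 > 0.04045 → ((0.6471+0.055)/1.055)^2.4 ≈ 0.37626
  L2 = 0.2126×0.00561 + 0.7152×0.34670 + 0.0722×0.37626 ≈ 0.27632
Lighter = 0.27632, Darker = 0.25392
Ratio = (L_lighter + 0.05) / (L_darker + 0.05)
Ratio = (0.27632 + 0.05) / (0.25392 + 0.05) = 0.32632 / 0.30392 ≈ 1.0737
Ratio ≈ 1.07:1


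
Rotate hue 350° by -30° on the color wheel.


New hue = (H + rotation) mod 360
New hue = (350 -30) mod 360
= 320 mod 360
= 320°


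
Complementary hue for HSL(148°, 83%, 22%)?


Complement = opposite side of color wheel = hue + 180°
H' = (148 + 180) mod 360 = 328°
S and L unchanged.
= HSL(328°, 83%, 22%)


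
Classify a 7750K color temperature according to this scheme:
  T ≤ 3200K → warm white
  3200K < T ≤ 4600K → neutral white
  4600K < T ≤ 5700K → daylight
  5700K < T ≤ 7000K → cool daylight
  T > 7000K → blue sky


Temperature: 7750K
7750K > 7000K → blue sky
Classification: blue sky


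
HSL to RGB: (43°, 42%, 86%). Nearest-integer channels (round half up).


H=43°, S=0.42, L=0.86
C = (1-|2L-1|)×S = (1-|0.72|)×0.42 = 0.1176
H' = H/60 = 43/60 ≈ 0.7167; X = C×(1-|H' mod 2 - 1|) = 0.08428
m = L - C/2 = 0.86 - 0.0588 = 0.8012
Sector ⌊H'⌋ = 0 → (R',G',B') = (0.1176, 0.08428, 0.0)
RGB = ((R'+m)×255, (G'+m)×255, (B'+m)×255) = (234.294, 225.7974, 204.306)
Round half up → RGB(234, 226, 204)


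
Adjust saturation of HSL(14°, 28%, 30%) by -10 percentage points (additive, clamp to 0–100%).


Original S = 28%
Adjustment = -10 percentage points
New S = 28 + (-10) = 18
Clamp to [0, 100] → 18
= HSL(14°, 18%, 30%)


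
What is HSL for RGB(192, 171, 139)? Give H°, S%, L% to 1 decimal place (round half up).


Normalize: R'=192/255≈0.7529, G'=171/255≈0.6706, B'=139/255≈0.5451
Max=192/255, Min=139/255, Δ=Max-Min=53/255
L = (Max+Min)/2 = (192+139)/510 = 331/510 = 0.64901… → L = 64.9%
L > 0.5 → S = Δ/(2-Max-Min) = 53/(510-192-139) = 53/179 = 0.29608… → S = 29.6%
(the 1/255 factors cancel in S and H, so raw channel differences can be used)
Max is R' → H = 60 × (((G-B)/Δ) mod 6) = 60 × (((171-139)/53) mod 6)
  32/53 = 0.6037…
  H = 60 × 0.6037… = 36.226…° → H = 36.2°
= HSL(36.2°, 29.6%, 64.9%)


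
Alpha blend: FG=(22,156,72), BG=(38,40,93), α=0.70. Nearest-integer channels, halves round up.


C = α×F + (1-α)×B, with 1-α = 0.30
R: 0.70×22 + 0.30×38 = 15.40 + 11.40 = 26.80 → 27
G: 0.70×156 + 0.30×40 = 109.20 + 12.00 = 121.20 → 121
B: 0.70×72 + 0.30×93 = 50.40 + 27.90 = 78.30 → 78
= RGB(27, 121, 78)


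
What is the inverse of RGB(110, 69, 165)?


Invert: (255-R, 255-G, 255-B)
R: 255-110 = 145
G: 255-69 = 186
B: 255-165 = 90
= RGB(145, 186, 90)


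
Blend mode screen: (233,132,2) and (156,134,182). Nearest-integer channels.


Screen: C = 255 - (255-A)×(255-B)/255, rounded to nearest integer
R: 255 - (255-233)×(255-156)/255 = 255 - 2178/255 ≈ 255 - 8.541 = 246.459 → 246
G: 255 - (255-132)×(255-134)/255 = 255 - 14883/255 ≈ 255 - 58.365 = 196.635 → 197
B: 255 - (255-2)×(255-182)/255 = 255 - 18469/255 ≈ 255 - 72.427 = 182.573 → 183
= RGB(246, 197, 183)


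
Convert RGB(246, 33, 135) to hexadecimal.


R = 246 → F6 (hex)
G = 33 → 21 (hex)
B = 135 → 87 (hex)
Hex = #F62187


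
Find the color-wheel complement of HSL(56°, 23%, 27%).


Complement = opposite side of color wheel = hue + 180°
H' = (56 + 180) mod 360 = 236°
S and L unchanged.
= HSL(236°, 23%, 27%)


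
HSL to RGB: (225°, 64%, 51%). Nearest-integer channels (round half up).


H=225°, S=0.64, L=0.51
C = (1-|2L-1|)×S = (1-|0.02|)×0.64 = 0.6272
H' = H/60 = 225/60 ≈ 3.7500; X = C×(1-|H' mod 2 - 1|) = 0.1568
m = L - C/2 = 0.51 - 0.3136 = 0.1964
Sector ⌊H'⌋ = 3 → (R',G',B') = (0.0, 0.1568, 0.6272)
RGB = ((R'+m)×255, (G'+m)×255, (B'+m)×255) = (50.082, 90.066, 210.018)
Round half up → RGB(50, 90, 210)


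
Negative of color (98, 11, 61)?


Invert: (255-R, 255-G, 255-B)
R: 255-98 = 157
G: 255-11 = 244
B: 255-61 = 194
= RGB(157, 244, 194)


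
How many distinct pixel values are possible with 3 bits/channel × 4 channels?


Total bits = 3 bits/channel × 4 channels = 12 bits
Distinct pixel values = 2^12
= 4,096 pixel values


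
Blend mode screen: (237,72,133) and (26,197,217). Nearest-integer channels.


Screen: C = 255 - (255-A)×(255-B)/255, rounded to nearest integer
R: 255 - (255-237)×(255-26)/255 = 255 - 4122/255 ≈ 255 - 16.165 = 238.835 → 239
G: 255 - (255-72)×(255-197)/255 = 255 - 10614/255 ≈ 255 - 41.624 = 213.376 → 213
B: 255 - (255-133)×(255-217)/255 = 255 - 4636/255 ≈ 255 - 18.180 = 236.820 → 237
= RGB(239, 213, 237)


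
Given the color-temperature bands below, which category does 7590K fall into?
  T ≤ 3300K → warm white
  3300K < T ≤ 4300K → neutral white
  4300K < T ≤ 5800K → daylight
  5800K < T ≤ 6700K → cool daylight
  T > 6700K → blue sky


Temperature: 7590K
7590K > 6700K → blue sky
Classification: blue sky


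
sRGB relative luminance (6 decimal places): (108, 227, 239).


Linearize each channel (sRGB transfer function): c = v/255; c_lin = c/12.92 if c ≤ 0.04045, else ((c+0.055)/1.055)^2.4
  R: 108/255 ≈ 0.423529 > 0.04045 → ((0.423529+0.055)/1.055)^2.4 ≈ 0.149960
  G: 227/255 ≈ 0.890196 > 0.04045 → ((0.890196+0.055)/1.055)^2.4 ≈ 0.768151
  B: 239/255 ≈ 0.937255 > 0.04045 → ((0.937255+0.055)/1.055)^2.4 ≈ 0.863157
R_lin = 0.149960, G_lin = 0.768151, B_lin = 0.863157
L = 0.2126×R + 0.7152×G + 0.0722×B
L = 0.2126×0.149960 + 0.7152×0.768151 + 0.0722×0.863157
L ≈ 0.643583


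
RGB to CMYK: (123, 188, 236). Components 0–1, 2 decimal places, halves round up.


R'=123/255≈0.4824, G'=188/255≈0.7373, B'=236/255≈0.9255
K = 1 - max(R',G',B') = 1 - 236/255 = 19/255 = 0.07450… → 0.07
(1-R'-K)/(1-K) simplifies to (max-R)/max with max = 236:
C = (236-123)/236 = 113/236 = 0.47881… → 0.48
M = (236-188)/236 = 48/236 = 0.20338… → 0.20
Y = (236-236)/236 = 0/236 = 0 → 0.00
= CMYK(0.48, 0.20, 0.00, 0.07)


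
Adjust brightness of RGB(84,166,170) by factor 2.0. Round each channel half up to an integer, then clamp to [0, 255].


Multiply each channel by 2.0, round half up, clamp to [0, 255]
R: 84×2.0 = 168
G: 166×2.0 = 332 → clamp → 255
B: 170×2.0 = 340 → clamp → 255
= RGB(168, 255, 255)


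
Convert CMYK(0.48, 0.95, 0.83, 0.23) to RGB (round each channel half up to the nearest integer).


R = 255 × (1-C) × (1-K) = 255 × 0.52 × 0.77 = 102.102 → 102
G = 255 × (1-M) × (1-K) = 255 × 0.05 × 0.77 = 9.8175 → 10
B = 255 × (1-Y) × (1-K) = 255 × 0.17 × 0.77 = 33.3795 → 33
= RGB(102, 10, 33)


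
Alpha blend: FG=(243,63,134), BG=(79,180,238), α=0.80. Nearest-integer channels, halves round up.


C = α×F + (1-α)×B, with 1-α = 0.20
R: 0.80×243 + 0.20×79 = 194.40 + 15.80 = 210.20 → 210
G: 0.80×63 + 0.20×180 = 50.40 + 36.00 = 86.40 → 86
B: 0.80×134 + 0.20×238 = 107.20 + 47.60 = 154.80 → 155
= RGB(210, 86, 155)


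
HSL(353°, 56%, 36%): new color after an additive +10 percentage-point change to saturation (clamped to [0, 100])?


Original S = 56%
Adjustment = +10 percentage points
New S = 56 + (10) = 66
Clamp to [0, 100] → 66
= HSL(353°, 66%, 36%)


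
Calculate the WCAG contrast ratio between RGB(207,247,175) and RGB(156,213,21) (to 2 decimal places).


Linearize each sRGB channel c=v/255: c/12.92 if c ≤ 0.04045 else ((c+0.055)/1.055)^2.4
L = 0.2126×R_lin + 0.7152×G_lin + 0.0722×B_lin
Color 1 (207,247,175):
  R=207: 207/255≈0.8118 > 0.04045 → ((0.8118+0.055)/1.055)^2.4 ≈ 0.62396
  G=247: 247/255≈0.9686 > 0.04045 → ((0.9686+0.055)/1.055)^2.4 ≈ 0.93011
  B=175: 175/255≈0.6863 > 0.04045 → ((0.6863+0.055)/1.055)^2.4 ≈ 0.42869
  L1 = 0.2126×0.62396 + 0.7152×0.93011 + 0.0722×0.42869 ≈ 0.82882
Color 2 (156,213,21):
  R=156: 156/255≈0.6118 > 0.04045 → ((0.6118+0.055)/1.055)^2.4 ≈ 0.33245
  G=213: 213/255≈0.8353 > 0.04045 → ((0.8353+0.055)/1.055)^2.4 ≈ 0.66539
  B=21: 21/255≈0.0824 > 0.04045 → ((0.0824+0.055)/1.055)^2.4 ≈ 0.00750
  L2 = 0.2126×0.33245 + 0.7152×0.66539 + 0.0722×0.00750 ≈ 0.54711
Lighter = 0.82882, Darker = 0.54711
Ratio = (L_lighter + 0.05) / (L_darker + 0.05)
Ratio = (0.82882 + 0.05) / (0.54711 + 0.05) = 0.87882 / 0.59711 ≈ 1.4718
Ratio ≈ 1.47:1


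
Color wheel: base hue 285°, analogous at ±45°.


Base hue: 285°
Left analog: (285 - 45) mod 360 = 240°
Right analog: (285 + 45) mod 360 = 330°
Analogous hues = 240° and 330°


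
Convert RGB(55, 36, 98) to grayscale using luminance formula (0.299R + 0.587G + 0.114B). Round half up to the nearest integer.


Gray = 0.299×R + 0.587×G + 0.114×B
Gray = 0.299×55 + 0.587×36 + 0.114×98
Gray = 16.445 + 21.132 + 11.172
Gray = 48.749 → round half up → 49
Gray = 49


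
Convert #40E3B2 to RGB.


40 → 64 (R)
E3 → 227 (G)
B2 → 178 (B)
= RGB(64, 227, 178)


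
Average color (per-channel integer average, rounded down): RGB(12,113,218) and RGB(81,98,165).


Midpoint: each channel = ⌊(C₁+C₂)/2⌋
R: ⌊(12+81)/2⌋ = 46
G: ⌊(113+98)/2⌋ = 105
B: ⌊(218+165)/2⌋ = 191
= RGB(46, 105, 191)


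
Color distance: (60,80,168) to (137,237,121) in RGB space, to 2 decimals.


d = √[(R₁-R₂)² + (G₁-G₂)² + (B₁-B₂)²]
d = √[(60-137)² + (80-237)² + (168-121)²]
d = √[5929 + 24649 + 2209]
d = √32787
d ≈ 181.07


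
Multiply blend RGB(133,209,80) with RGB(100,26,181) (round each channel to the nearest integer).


Multiply: C = A×B/255, rounded to nearest integer
R: 133×100/255 = 13300/255 ≈ 52.157 → 52
G: 209×26/255 = 5434/255 ≈ 21.310 → 21
B: 80×181/255 = 14480/255 ≈ 56.784 → 57
= RGB(52, 21, 57)


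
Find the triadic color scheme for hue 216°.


Triadic: equally spaced at 120° intervals
H1 = 216°
H2 = (216 + 120) mod 360 = 336°
H3 = (216 + 240) mod 360 = 96°
Triadic = 216°, 336°, 96°


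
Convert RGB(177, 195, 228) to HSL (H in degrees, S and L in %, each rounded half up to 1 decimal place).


Normalize: R'=177/255≈0.6941, G'=195/255≈0.7647, B'=228/255≈0.8941
Max=228/255, Min=177/255, Δ=Max-Min=51/255
L = (Max+Min)/2 = (228+177)/510 = 405/510 = 0.79411… → L = 79.4%
L > 0.5 → S = Δ/(2-Max-Min) = 51/(510-228-177) = 51/105 = 0.48571… → S = 48.6%
(the 1/255 factors cancel in S and H, so raw channel differences can be used)
Max is B' → H = 60 × ((R-G)/Δ + 4) = 60 × ((177-195)/51 + 4)
  -18/51 + 4 = -0.3529… + 4 = 3.6470…
  H = 60 × 3.6470… = 218.823…° → H = 218.8°
= HSL(218.8°, 48.6%, 79.4%)


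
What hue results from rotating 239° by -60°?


New hue = (H + rotation) mod 360
New hue = (239 -60) mod 360
= 179 mod 360
= 179°


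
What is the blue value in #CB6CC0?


Color: #CB6CC0
R = CB = 203
G = 6C = 108
B = C0 = 192
Blue = 192


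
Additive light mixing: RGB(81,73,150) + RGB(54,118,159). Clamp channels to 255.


Additive: each channel = min(255, C₁+C₂)
R: 81+54 = 135 → 135
G: 73+118 = 191 → 191
B: 150+159 = 309 → 255
= RGB(135, 191, 255)


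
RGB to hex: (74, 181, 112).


R = 74 → 4A (hex)
G = 181 → B5 (hex)
B = 112 → 70 (hex)
Hex = #4AB570


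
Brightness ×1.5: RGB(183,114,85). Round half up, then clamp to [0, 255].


Multiply each channel by 1.5, round half up, clamp to [0, 255]
R: 183×1.5 = 274.5 → round → 275 → clamp → 255
G: 114×1.5 = 171
B: 85×1.5 = 127.5 → round → 128
= RGB(255, 171, 128)


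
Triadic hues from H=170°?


Triadic: equally spaced at 120° intervals
H1 = 170°
H2 = (170 + 120) mod 360 = 290°
H3 = (170 + 240) mod 360 = 50°
Triadic = 170°, 290°, 50°


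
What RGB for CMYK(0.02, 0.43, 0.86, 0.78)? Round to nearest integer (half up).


R = 255 × (1-C) × (1-K) = 255 × 0.98 × 0.22 = 54.978 → 55
G = 255 × (1-M) × (1-K) = 255 × 0.57 × 0.22 = 31.977 → 32
B = 255 × (1-Y) × (1-K) = 255 × 0.14 × 0.22 = 7.854 → 8
= RGB(55, 32, 8)


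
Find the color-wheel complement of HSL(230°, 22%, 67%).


Complement = opposite side of color wheel = hue + 180°
H' = (230 + 180) mod 360 = 50°
S and L unchanged.
= HSL(50°, 22%, 67%)


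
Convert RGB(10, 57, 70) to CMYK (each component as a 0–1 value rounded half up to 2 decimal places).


R'=10/255≈0.0392, G'=57/255≈0.2235, B'=70/255≈0.2745
K = 1 - max(R',G',B') = 1 - 70/255 = 185/255 = 0.72549… → 0.73
(1-R'-K)/(1-K) simplifies to (max-R)/max with max = 70:
C = (70-10)/70 = 60/70 = 0.85714… → 0.86
M = (70-57)/70 = 13/70 = 0.18571… → 0.19
Y = (70-70)/70 = 0/70 = 0 → 0.00
= CMYK(0.86, 0.19, 0.00, 0.73)


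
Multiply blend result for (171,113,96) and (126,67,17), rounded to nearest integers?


Multiply: C = A×B/255, rounded to nearest integer
R: 171×126/255 = 21546/255 ≈ 84.494 → 84
G: 113×67/255 = 7571/255 ≈ 29.690 → 30
B: 96×17/255 = 1632/255 ≈ 6.400 → 6
= RGB(84, 30, 6)


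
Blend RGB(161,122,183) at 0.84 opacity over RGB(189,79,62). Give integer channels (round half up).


C = α×F + (1-α)×B, with 1-α = 0.16
R: 0.84×161 + 0.16×189 = 135.24 + 30.24 = 165.48 → 165
G: 0.84×122 + 0.16×79 = 102.48 + 12.64 = 115.12 → 115
B: 0.84×183 + 0.16×62 = 153.72 + 9.92 = 163.64 → 164
= RGB(165, 115, 164)


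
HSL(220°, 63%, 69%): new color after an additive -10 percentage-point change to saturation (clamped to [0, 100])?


Original S = 63%
Adjustment = -10 percentage points
New S = 63 + (-10) = 53
Clamp to [0, 100] → 53
= HSL(220°, 53%, 69%)


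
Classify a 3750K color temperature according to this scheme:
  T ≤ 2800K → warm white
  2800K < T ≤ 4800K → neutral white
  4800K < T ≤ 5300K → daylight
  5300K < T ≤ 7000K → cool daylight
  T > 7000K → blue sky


Temperature: 3750K
2800K < 3750K ≤ 4800K → neutral white
Classification: neutral white


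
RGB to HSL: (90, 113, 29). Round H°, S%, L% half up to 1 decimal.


Normalize: R'=90/255≈0.3529, G'=113/255≈0.4431, B'=29/255≈0.1137
Max=113/255, Min=29/255, Δ=Max-Min=84/255
L = (Max+Min)/2 = (113+29)/510 = 142/510 = 0.27843… → L = 27.8%
L ≤ 0.5 → S = Δ/(Max+Min) = 84/(113+29) = 84/142 = 0.59154… → S = 59.2%
(the 1/255 factors cancel in S and H, so raw channel differences can be used)
Max is G' → H = 60 × ((B-R)/Δ + 2) = 60 × ((29-90)/84 + 2)
  -61/84 + 2 = -0.7261… + 2 = 1.2738…
  H = 60 × 1.2738… = 76.428…° → H = 76.4°
= HSL(76.4°, 59.2%, 27.8%)


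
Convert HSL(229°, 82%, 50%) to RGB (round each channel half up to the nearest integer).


H=229°, S=0.82, L=0.50
C = (1-|2L-1|)×S = (1-|0.00|)×0.82 = 0.82
H' = H/60 = 229/60 ≈ 3.8167; X = C×(1-|H' mod 2 - 1|) ≈ 0.1503
m = L - C/2 = 0.50 - 0.41 = 0.09
Sector ⌊H'⌋ = 3 → (R',G',B') = (0.0, ≈0.1503, 0.82)
RGB = ((R'+m)×255, (G'+m)×255, (B'+m)×255) = (22.95, 61.285, 232.05)
Round half up → RGB(23, 61, 232)


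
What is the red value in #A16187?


Color: #A16187
R = A1 = 161
G = 61 = 97
B = 87 = 135
Red = 161


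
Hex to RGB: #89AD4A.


89 → 137 (R)
AD → 173 (G)
4A → 74 (B)
= RGB(137, 173, 74)


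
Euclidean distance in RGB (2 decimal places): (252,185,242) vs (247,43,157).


d = √[(R₁-R₂)² + (G₁-G₂)² + (B₁-B₂)²]
d = √[(252-247)² + (185-43)² + (242-157)²]
d = √[25 + 20164 + 7225]
d = √27414
d ≈ 165.57


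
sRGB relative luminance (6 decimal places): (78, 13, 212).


Linearize each channel (sRGB transfer function): c = v/255; c_lin = c/12.92 if c ≤ 0.04045, else ((c+0.055)/1.055)^2.4
  R: 78/255 ≈ 0.305882 > 0.04045 → ((0.305882+0.055)/1.055)^2.4 ≈ 0.076185
  G: 13/255 ≈ 0.050980 > 0.04045 → ((0.050980+0.055)/1.055)^2.4 ≈ 0.004025
  B: 212/255 ≈ 0.831373 > 0.04045 → ((0.831373+0.055)/1.055)^2.4 ≈ 0.658375
R_lin = 0.076185, G_lin = 0.004025, B_lin = 0.658375
L = 0.2126×R + 0.7152×G + 0.0722×B
L = 0.2126×0.076185 + 0.7152×0.004025 + 0.0722×0.658375
L ≈ 0.066610


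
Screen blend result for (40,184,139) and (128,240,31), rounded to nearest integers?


Screen: C = 255 - (255-A)×(255-B)/255, rounded to nearest integer
R: 255 - (255-40)×(255-128)/255 = 255 - 27305/255 ≈ 255 - 107.078 = 147.922 → 148
G: 255 - (255-184)×(255-240)/255 = 255 - 1065/255 ≈ 255 - 4.176 = 250.824 → 251
B: 255 - (255-139)×(255-31)/255 = 255 - 25984/255 ≈ 255 - 101.898 = 153.102 → 153
= RGB(148, 251, 153)


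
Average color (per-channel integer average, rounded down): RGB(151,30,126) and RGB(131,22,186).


Midpoint: each channel = ⌊(C₁+C₂)/2⌋
R: ⌊(151+131)/2⌋ = 141
G: ⌊(30+22)/2⌋ = 26
B: ⌊(126+186)/2⌋ = 156
= RGB(141, 26, 156)


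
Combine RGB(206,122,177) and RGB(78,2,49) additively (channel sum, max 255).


Additive: each channel = min(255, C₁+C₂)
R: 206+78 = 284 → 255
G: 122+2 = 124 → 124
B: 177+49 = 226 → 226
= RGB(255, 124, 226)


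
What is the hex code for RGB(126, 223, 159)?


R = 126 → 7E (hex)
G = 223 → DF (hex)
B = 159 → 9F (hex)
Hex = #7EDF9F


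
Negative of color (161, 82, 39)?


Invert: (255-R, 255-G, 255-B)
R: 255-161 = 94
G: 255-82 = 173
B: 255-39 = 216
= RGB(94, 173, 216)


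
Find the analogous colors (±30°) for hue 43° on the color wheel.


Base hue: 43°
Left analog: (43 - 30) mod 360 = 13°
Right analog: (43 + 30) mod 360 = 73°
Analogous hues = 13° and 73°


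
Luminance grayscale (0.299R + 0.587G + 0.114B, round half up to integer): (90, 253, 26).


Gray = 0.299×R + 0.587×G + 0.114×B
Gray = 0.299×90 + 0.587×253 + 0.114×26
Gray = 26.910 + 148.511 + 2.964
Gray = 178.385 → round half up → 178
Gray = 178


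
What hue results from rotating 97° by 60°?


New hue = (H + rotation) mod 360
New hue = (97 + 60) mod 360
= 157 mod 360
= 157°


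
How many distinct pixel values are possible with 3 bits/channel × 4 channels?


Total bits = 3 bits/channel × 4 channels = 12 bits
Distinct pixel values = 2^12
= 4,096 pixel values


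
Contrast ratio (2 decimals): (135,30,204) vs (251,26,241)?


Linearize each sRGB channel c=v/255: c/12.92 if c ≤ 0.04045 else ((c+0.055)/1.055)^2.4
L = 0.2126×R_lin + 0.7152×G_lin + 0.0722×B_lin
Color 1 (135,30,204):
  R=135: 135/255≈0.5294 > 0.04045 → ((0.5294+0.055)/1.055)^2.4 ≈ 0.24228
  G=30: 30/255≈0.1176 > 0.04045 → ((0.1176+0.055)/1.055)^2.4 ≈ 0.01298
  B=204: 204/255≈0.8000 > 0.04045 → ((0.8000+0.055)/1.055)^2.4 ≈ 0.60383
  L1 = 0.2126×0.24228 + 0.7152×0.01298 + 0.0722×0.60383 ≈ 0.10439
Color 2 (251,26,241):
  R=251: 251/255≈0.9843 > 0.04045 → ((0.9843+0.055)/1.055)^2.4 ≈ 0.96469
  G=26: 26/255≈0.1020 > 0.04045 → ((0.1020+0.055)/1.055)^2.4 ≈ 0.01033
  B=241: 241/255≈0.9451 > 0.04045 → ((0.9451+0.055)/1.055)^2.4 ≈ 0.87962
  L2 = 0.2126×0.96469 + 0.7152×0.01033 + 0.0722×0.87962 ≈ 0.27599
Lighter = 0.27599, Darker = 0.10439
Ratio = (L_lighter + 0.05) / (L_darker + 0.05)
Ratio = (0.27599 + 0.05) / (0.10439 + 0.05) = 0.32599 / 0.15439 ≈ 2.1115
Ratio ≈ 2.11:1


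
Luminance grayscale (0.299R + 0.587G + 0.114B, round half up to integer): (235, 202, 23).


Gray = 0.299×R + 0.587×G + 0.114×B
Gray = 0.299×235 + 0.587×202 + 0.114×23
Gray = 70.265 + 118.574 + 2.622
Gray = 191.461 → round half up → 191
Gray = 191


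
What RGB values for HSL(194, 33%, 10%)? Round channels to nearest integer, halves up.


H=194°, S=0.33, L=0.10
C = (1-|2L-1|)×S = (1-|-0.80|)×0.33 = 0.066
H' = H/60 = 194/60 ≈ 3.2333; X = C×(1-|H' mod 2 - 1|) = 0.0506
m = L - C/2 = 0.10 - 0.033 = 0.067
Sector ⌊H'⌋ = 3 → (R',G',B') = (0.0, 0.0506, 0.066)
RGB = ((R'+m)×255, (G'+m)×255, (B'+m)×255) = (17.085, 29.988, 33.915)
Round half up → RGB(17, 30, 34)


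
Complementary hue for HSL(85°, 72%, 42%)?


Complement = opposite side of color wheel = hue + 180°
H' = (85 + 180) mod 360 = 265°
S and L unchanged.
= HSL(265°, 72%, 42%)


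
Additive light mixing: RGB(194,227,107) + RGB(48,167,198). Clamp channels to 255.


Additive: each channel = min(255, C₁+C₂)
R: 194+48 = 242 → 242
G: 227+167 = 394 → 255
B: 107+198 = 305 → 255
= RGB(242, 255, 255)


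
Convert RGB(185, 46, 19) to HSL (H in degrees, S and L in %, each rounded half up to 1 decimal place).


Normalize: R'=185/255≈0.7255, G'=46/255≈0.1804, B'=19/255≈0.0745
Max=185/255, Min=19/255, Δ=Max-Min=166/255
L = (Max+Min)/2 = (185+19)/510 = 204/510 = 0.4 → L = 40.0%
L ≤ 0.5 → S = Δ/(Max+Min) = 166/(185+19) = 166/204 = 0.81372… → S = 81.4%
(the 1/255 factors cancel in S and H, so raw channel differences can be used)
Max is R' → H = 60 × (((G-B)/Δ) mod 6) = 60 × (((46-19)/166) mod 6)
  27/166 = 0.1626…
  H = 60 × 0.1626… = 9.759…° → H = 9.8°
= HSL(9.8°, 81.4%, 40.0%)


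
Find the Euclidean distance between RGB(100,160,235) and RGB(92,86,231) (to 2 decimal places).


d = √[(R₁-R₂)² + (G₁-G₂)² + (B₁-B₂)²]
d = √[(100-92)² + (160-86)² + (235-231)²]
d = √[64 + 5476 + 16]
d = √5556
d ≈ 74.54


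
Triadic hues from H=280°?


Triadic: equally spaced at 120° intervals
H1 = 280°
H2 = (280 + 120) mod 360 = 40°
H3 = (280 + 240) mod 360 = 160°
Triadic = 280°, 40°, 160°


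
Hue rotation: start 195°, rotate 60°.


New hue = (H + rotation) mod 360
New hue = (195 + 60) mod 360
= 255 mod 360
= 255°


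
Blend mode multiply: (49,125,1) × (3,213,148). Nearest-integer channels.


Multiply: C = A×B/255, rounded to nearest integer
R: 49×3/255 = 147/255 ≈ 0.576 → 1
G: 125×213/255 = 26625/255 ≈ 104.412 → 104
B: 1×148/255 = 148/255 ≈ 0.580 → 1
= RGB(1, 104, 1)


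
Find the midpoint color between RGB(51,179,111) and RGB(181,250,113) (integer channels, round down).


Midpoint: each channel = ⌊(C₁+C₂)/2⌋
R: ⌊(51+181)/2⌋ = 116
G: ⌊(179+250)/2⌋ = 214
B: ⌊(111+113)/2⌋ = 112
= RGB(116, 214, 112)


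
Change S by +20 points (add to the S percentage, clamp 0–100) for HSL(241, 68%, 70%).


Original S = 68%
Adjustment = +20 percentage points
New S = 68 + (20) = 88
Clamp to [0, 100] → 88
= HSL(241°, 88%, 70%)


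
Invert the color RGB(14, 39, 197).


Invert: (255-R, 255-G, 255-B)
R: 255-14 = 241
G: 255-39 = 216
B: 255-197 = 58
= RGB(241, 216, 58)


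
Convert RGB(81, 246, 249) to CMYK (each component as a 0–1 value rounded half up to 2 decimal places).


R'=81/255≈0.3176, G'=246/255≈0.9647, B'=249/255≈0.9765
K = 1 - max(R',G',B') = 1 - 249/255 = 6/255 = 0.02352… → 0.02
(1-R'-K)/(1-K) simplifies to (max-R)/max with max = 249:
C = (249-81)/249 = 168/249 = 0.67469… → 0.67
M = (249-246)/249 = 3/249 = 0.01204… → 0.01
Y = (249-249)/249 = 0/249 = 0 → 0.00
= CMYK(0.67, 0.01, 0.00, 0.02)


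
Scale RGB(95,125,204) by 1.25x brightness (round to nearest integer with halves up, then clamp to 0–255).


Multiply each channel by 1.25, round half up, clamp to [0, 255]
R: 95×1.25 = 118.75 → round → 119
G: 125×1.25 = 156.25 → round → 156
B: 204×1.25 = 255
= RGB(119, 156, 255)


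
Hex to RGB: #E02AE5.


E0 → 224 (R)
2A → 42 (G)
E5 → 229 (B)
= RGB(224, 42, 229)


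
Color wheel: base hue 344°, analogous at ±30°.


Base hue: 344°
Left analog: (344 - 30) mod 360 = 314°
Right analog: (344 + 30) mod 360 = 14°
Analogous hues = 314° and 14°


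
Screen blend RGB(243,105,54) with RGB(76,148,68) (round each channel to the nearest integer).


Screen: C = 255 - (255-A)×(255-B)/255, rounded to nearest integer
R: 255 - (255-243)×(255-76)/255 = 255 - 2148/255 ≈ 255 - 8.424 = 246.576 → 247
G: 255 - (255-105)×(255-148)/255 = 255 - 16050/255 ≈ 255 - 62.941 = 192.059 → 192
B: 255 - (255-54)×(255-68)/255 = 255 - 37587/255 ≈ 255 - 147.400 = 107.600 → 108
= RGB(247, 192, 108)


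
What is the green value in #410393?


Color: #410393
R = 41 = 65
G = 03 = 3
B = 93 = 147
Green = 3


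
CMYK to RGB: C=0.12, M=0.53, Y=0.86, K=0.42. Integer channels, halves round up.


R = 255 × (1-C) × (1-K) = 255 × 0.88 × 0.58 = 130.152 → 130
G = 255 × (1-M) × (1-K) = 255 × 0.47 × 0.58 = 69.513 → 70
B = 255 × (1-Y) × (1-K) = 255 × 0.14 × 0.58 = 20.706 → 21
= RGB(130, 70, 21)
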